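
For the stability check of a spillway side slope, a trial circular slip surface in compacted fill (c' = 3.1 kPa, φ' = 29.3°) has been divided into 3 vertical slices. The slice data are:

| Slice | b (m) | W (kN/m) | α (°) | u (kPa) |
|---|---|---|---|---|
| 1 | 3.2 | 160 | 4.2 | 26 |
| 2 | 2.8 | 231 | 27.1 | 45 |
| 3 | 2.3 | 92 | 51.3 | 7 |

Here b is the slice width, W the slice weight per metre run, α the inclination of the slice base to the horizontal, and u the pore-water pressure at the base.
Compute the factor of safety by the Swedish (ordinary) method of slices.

FS = 0.68

Ordinary method of slices: FS = Σ[c'·Δl_i + (W_i cosα_i − u_i·Δl_i)·tanφ'] / Σ W_i sinα_i, with Δl_i = b_i / cosα_i.
Slice 1: Δl = 3.2/cos4.2° = 3.209 m; N'_1 = 160·cos4.2° − 26·3.209 = 76.1; c'Δl = 9.95; W sinα = 11.7
Slice 2: Δl = 2.8/cos27.1° = 3.145 m; N'_2 = 231·cos27.1° − 45·3.145 = 64.1; c'Δl = 9.75; W sinα = 105.2
Slice 3: Δl = 2.3/cos51.3° = 3.679 m; N'_3 = 92·cos51.3° − 7·3.679 = 31.8; c'Δl = 11.40; W sinα = 71.8
Σc'Δl = 31.1 kN/m; ΣN' = 172.0 kN/m; ΣW sinα = 188.7 kN/m
Resisting = 31.1 + 172.0·tan29.3° = 31.1 + 96.5 = 127.6 kN/m
FS = 127.6 / 188.7 = 0.676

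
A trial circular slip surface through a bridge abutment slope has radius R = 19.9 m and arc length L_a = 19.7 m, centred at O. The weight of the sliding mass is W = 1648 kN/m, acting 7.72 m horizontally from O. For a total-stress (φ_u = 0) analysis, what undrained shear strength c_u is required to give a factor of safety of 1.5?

c_u = 48.7 kPa

FS = c_u·L_a·R / (W·d), so c_u = FS·W·d / (L_a·R).
c_u = 1.5·1648·7.72 / (19.70·19.9) = 19083.8 / 392.03 = 48.68 kPa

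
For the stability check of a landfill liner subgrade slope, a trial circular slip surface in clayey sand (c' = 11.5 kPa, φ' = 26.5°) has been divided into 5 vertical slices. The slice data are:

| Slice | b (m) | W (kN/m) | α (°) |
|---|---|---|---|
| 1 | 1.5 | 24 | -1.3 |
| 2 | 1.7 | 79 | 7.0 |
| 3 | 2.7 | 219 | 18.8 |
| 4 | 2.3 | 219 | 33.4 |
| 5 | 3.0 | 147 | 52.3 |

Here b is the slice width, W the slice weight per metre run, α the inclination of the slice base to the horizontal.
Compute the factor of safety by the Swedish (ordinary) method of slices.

Ordinary method of slices: FS = Σ[c'·Δl_i + (W_i cosα_i)·tanφ'] / Σ W_i sinα_i, with Δl_i = b_i / cosα_i.
Slice 1: Δl = 1.5/cos(-1.3°) = 1.500 m; N'_1 = 24·cos(-1.3°) = 24.0; c'Δl = 17.25; W sinα = -0.5
Slice 2: Δl = 1.7/cos7.0° = 1.713 m; N'_2 = 79·cos7.0° = 78.4; c'Δl = 19.70; W sinα = 9.6
Slice 3: Δl = 2.7/cos18.8° = 2.852 m; N'_3 = 219·cos18.8° = 207.3; c'Δl = 32.80; W sinα = 70.6
Slice 4: Δl = 2.3/cos33.4° = 2.755 m; N'_4 = 219·cos33.4° = 182.8; c'Δl = 31.68; W sinα = 120.6
Slice 5: Δl = 3.0/cos52.3° = 4.906 m; N'_5 = 147·cos52.3° = 89.9; c'Δl = 56.42; W sinα = 116.3
Σc'Δl = 157.8 kN/m; ΣN' = 582.4 kN/m; ΣW sinα = 316.5 kN/m
Resisting = 157.8 + 582.4·tan26.5° = 157.8 + 290.4 = 448.2 kN/m
FS = 448.2 / 316.5 = 1.416

FS = 1.42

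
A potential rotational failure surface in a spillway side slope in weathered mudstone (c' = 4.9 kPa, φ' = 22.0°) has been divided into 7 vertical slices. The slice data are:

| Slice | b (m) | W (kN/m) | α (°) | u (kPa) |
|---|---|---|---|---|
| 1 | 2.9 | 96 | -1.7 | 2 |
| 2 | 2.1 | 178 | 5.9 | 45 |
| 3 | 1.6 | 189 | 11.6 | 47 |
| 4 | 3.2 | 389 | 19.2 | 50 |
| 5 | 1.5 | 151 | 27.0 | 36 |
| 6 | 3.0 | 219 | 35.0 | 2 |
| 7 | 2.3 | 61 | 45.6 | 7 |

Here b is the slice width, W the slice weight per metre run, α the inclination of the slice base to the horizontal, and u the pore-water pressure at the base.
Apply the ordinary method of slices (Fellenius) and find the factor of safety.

Ordinary method of slices: FS = Σ[c'·Δl_i + (W_i cosα_i − u_i·Δl_i)·tanφ'] / Σ W_i sinα_i, with Δl_i = b_i / cosα_i.
Slice 1: Δl = 2.9/cos(-1.7°) = 2.901 m; N'_1 = 96·cos(-1.7°) − 2·2.901 = 90.2; c'Δl = 14.22; W sinα = -2.8
Slice 2: Δl = 2.1/cos5.9° = 2.111 m; N'_2 = 178·cos5.9° − 45·2.111 = 82.1; c'Δl = 10.34; W sinα = 18.3
Slice 3: Δl = 1.6/cos11.6° = 1.633 m; N'_3 = 189·cos11.6° − 47·1.633 = 108.4; c'Δl = 8.00; W sinα = 38.0
Slice 4: Δl = 3.2/cos19.2° = 3.388 m; N'_4 = 389·cos19.2° − 50·3.388 = 197.9; c'Δl = 16.60; W sinα = 127.9
Slice 5: Δl = 1.5/cos27.0° = 1.683 m; N'_5 = 151·cos27.0° − 36·1.683 = 73.9; c'Δl = 8.25; W sinα = 68.6
Slice 6: Δl = 3.0/cos35.0° = 3.662 m; N'_6 = 219·cos35.0° − 2·3.662 = 172.1; c'Δl = 17.95; W sinα = 125.6
Slice 7: Δl = 2.3/cos45.6° = 3.287 m; N'_7 = 61·cos45.6° − 7·3.287 = 19.7; c'Δl = 16.11; W sinα = 43.6
Σc'Δl = 91.5 kN/m; ΣN' = 744.2 kN/m; ΣW sinα = 419.1 kN/m
Resisting = 91.5 + 744.2·tan22.0° = 91.5 + 300.7 = 392.1 kN/m
FS = 392.1 / 419.1 = 0.936

FS = 0.94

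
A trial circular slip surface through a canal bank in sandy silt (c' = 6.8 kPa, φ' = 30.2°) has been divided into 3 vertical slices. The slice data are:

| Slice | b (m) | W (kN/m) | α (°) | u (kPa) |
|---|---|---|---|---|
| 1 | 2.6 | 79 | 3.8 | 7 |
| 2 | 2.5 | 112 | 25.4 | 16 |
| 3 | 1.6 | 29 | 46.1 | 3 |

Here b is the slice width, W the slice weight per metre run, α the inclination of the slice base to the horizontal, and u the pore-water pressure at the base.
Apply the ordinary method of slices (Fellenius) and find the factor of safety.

Ordinary method of slices: FS = Σ[c'·Δl_i + (W_i cosα_i − u_i·Δl_i)·tanφ'] / Σ W_i sinα_i, with Δl_i = b_i / cosα_i.
Slice 1: Δl = 2.6/cos3.8° = 2.606 m; N'_1 = 79·cos3.8° − 7·2.606 = 60.6; c'Δl = 17.72; W sinα = 5.2
Slice 2: Δl = 2.5/cos25.4° = 2.768 m; N'_2 = 112·cos25.4° − 16·2.768 = 56.9; c'Δl = 18.82; W sinα = 48.0
Slice 3: Δl = 1.6/cos46.1° = 2.307 m; N'_3 = 29·cos46.1° − 3·2.307 = 13.2; c'Δl = 15.69; W sinα = 20.9
Σc'Δl = 52.2 kN/m; ΣN' = 130.7 kN/m; ΣW sinα = 74.2 kN/m
Resisting = 52.2 + 130.7·tan30.2° = 52.2 + 76.0 = 128.3 kN/m
FS = 128.3 / 74.2 = 1.729

FS = 1.73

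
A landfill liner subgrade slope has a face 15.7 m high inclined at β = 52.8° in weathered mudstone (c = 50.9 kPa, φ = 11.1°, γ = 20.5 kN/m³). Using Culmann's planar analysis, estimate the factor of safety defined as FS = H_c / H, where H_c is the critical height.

FS = 1.95

H_c = (4c/γ) · sinβ cosφ / [1 − cos(β − φ)]
    = (4·50.9/20.5) · sin52.8°·cos11.1° / [1 − cos41.7°]
    = 9.932 · 0.7816 / 0.2534 = 30.64 m
FS = H_c / H = 30.64 / 15.7 = 1.952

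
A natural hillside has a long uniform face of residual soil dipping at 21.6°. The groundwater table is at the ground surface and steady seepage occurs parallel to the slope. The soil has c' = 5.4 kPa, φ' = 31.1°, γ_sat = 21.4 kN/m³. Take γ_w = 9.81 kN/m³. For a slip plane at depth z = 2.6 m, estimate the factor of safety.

FS = 1.11

With seepage parallel to the slope and the water table at the surface, the effective normal stress on the slip plane uses the buoyant unit weight γ' = γ_sat − γ_w while the driving shear stress uses γ_sat:
FS = [c' + γ' z cos²β tanφ'] / [γ_sat z sinβ cosβ]
γ' = 21.4 − 9.81 = 11.59 kN/m³
Numerator = 5.4 + 11.59·2.6·cos²21.6°·tan31.1° = 5.4 + 11.59·2.6·0.8645·0.6032 = 21.115 kPa
Denominator = 21.4·2.6·sin21.6°·cos21.6° = 21.4·2.6·0.3681·0.9298 = 19.044 kPa
FS = 21.115 / 19.044 = 1.109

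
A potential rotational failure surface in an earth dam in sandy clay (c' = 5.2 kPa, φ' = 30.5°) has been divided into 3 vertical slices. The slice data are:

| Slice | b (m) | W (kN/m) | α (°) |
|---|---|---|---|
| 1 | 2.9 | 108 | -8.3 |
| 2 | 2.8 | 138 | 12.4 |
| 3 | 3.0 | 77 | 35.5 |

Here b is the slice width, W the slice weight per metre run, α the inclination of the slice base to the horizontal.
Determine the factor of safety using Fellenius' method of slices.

Ordinary method of slices: FS = Σ[c'·Δl_i + (W_i cosα_i)·tanφ'] / Σ W_i sinα_i, with Δl_i = b_i / cosα_i.
Slice 1: Δl = 2.9/cos(-8.3°) = 2.931 m; N'_1 = 108·cos(-8.3°) = 106.9; c'Δl = 15.24; W sinα = -15.6
Slice 2: Δl = 2.8/cos12.4° = 2.867 m; N'_2 = 138·cos12.4° = 134.8; c'Δl = 14.91; W sinα = 29.6
Slice 3: Δl = 3.0/cos35.5° = 3.685 m; N'_3 = 77·cos35.5° = 62.7; c'Δl = 19.16; W sinα = 44.7
Σc'Δl = 49.3 kN/m; ΣN' = 304.3 kN/m; ΣW sinα = 58.8 kN/m
Resisting = 49.3 + 304.3·tan30.5° = 49.3 + 179.3 = 228.6 kN/m
FS = 228.6 / 58.8 = 3.890

FS = 3.89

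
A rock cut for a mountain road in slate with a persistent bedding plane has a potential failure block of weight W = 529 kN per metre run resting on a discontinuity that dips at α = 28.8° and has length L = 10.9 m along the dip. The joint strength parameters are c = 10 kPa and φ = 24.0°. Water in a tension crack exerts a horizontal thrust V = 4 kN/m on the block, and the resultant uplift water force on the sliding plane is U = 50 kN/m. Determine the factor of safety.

FS = 1.13

Resolving the block weight along and normal to the plane and applying the Mohr–Coulomb strength on the joint:
N' = W cosα − U − V sinα = 529·cos28.8° − 50 − 4·sin28.8° = 411.6 kN/m
Driving force T = W sinα + V cosα = 529·sin28.8° + 4·cos28.8° = 258.4 kN/m
Resisting force R = c·L + N'·tanφ = 10·10.9 + 411.6·tan24.0° = 109.0 + 183.3 = 292.3 kN/m
FS = R / T = 292.3 / 258.4 = 1.131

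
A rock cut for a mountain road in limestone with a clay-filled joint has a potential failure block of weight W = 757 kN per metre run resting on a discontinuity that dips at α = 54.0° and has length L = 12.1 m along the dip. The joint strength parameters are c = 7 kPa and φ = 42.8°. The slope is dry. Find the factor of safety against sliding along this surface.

FS = 0.81

Resolving the block weight along and normal to the plane and applying the Mohr–Coulomb strength on the joint:
N' = W cosα = 757·cos54.0° = 445.0 kN/m
Driving force T = W sinα = 757·sin54.0° = 612.4 kN/m
Resisting force R = c·L + N'·tanφ = 7·12.1 + 445.0·tan42.8° = 84.7 + 412.0 = 496.7 kN/m
FS = R / T = 496.7 / 612.4 = 0.811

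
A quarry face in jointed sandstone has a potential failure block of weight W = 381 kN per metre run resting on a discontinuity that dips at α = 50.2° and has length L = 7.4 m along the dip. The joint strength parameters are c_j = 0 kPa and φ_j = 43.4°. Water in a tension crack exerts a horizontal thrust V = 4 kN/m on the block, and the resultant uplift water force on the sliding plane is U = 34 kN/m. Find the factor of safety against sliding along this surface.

FS = 0.66

Resolving the block weight along and normal to the plane and applying the Mohr–Coulomb strength on the joint:
N' = W cosα − U − V sinα = 381·cos50.2° − 34 − 4·sin50.2° = 206.8 kN/m
Driving force T = W sinα + V cosα = 381·sin50.2° + 4·cos50.2° = 295.3 kN/m
Resisting force R = c_j·L + N'·tanφ_j = 0·7.4 + 206.8·tan43.4° = 0.0 + 195.6 = 195.6 kN/m
FS = R / T = 195.6 / 295.3 = 0.662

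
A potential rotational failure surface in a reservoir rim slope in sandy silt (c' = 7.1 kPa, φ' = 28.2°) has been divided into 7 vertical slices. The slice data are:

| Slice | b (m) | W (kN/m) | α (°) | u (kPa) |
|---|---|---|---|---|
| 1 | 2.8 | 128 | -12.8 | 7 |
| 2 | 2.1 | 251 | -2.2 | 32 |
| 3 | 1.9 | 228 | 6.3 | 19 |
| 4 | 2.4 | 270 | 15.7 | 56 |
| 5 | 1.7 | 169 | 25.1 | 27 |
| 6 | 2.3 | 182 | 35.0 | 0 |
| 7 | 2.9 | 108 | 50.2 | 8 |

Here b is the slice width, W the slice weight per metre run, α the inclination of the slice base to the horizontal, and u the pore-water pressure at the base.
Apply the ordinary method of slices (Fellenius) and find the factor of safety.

FS = 1.90

Ordinary method of slices: FS = Σ[c'·Δl_i + (W_i cosα_i − u_i·Δl_i)·tanφ'] / Σ W_i sinα_i, with Δl_i = b_i / cosα_i.
Slice 1: Δl = 2.8/cos(-12.8°) = 2.871 m; N'_1 = 128·cos(-12.8°) − 7·2.871 = 104.7; c'Δl = 20.39; W sinα = -28.4
Slice 2: Δl = 2.1/cos(-2.2°) = 2.102 m; N'_2 = 251·cos(-2.2°) − 32·2.102 = 183.6; c'Δl = 14.92; W sinα = -9.6
Slice 3: Δl = 1.9/cos6.3° = 1.912 m; N'_3 = 228·cos6.3° − 19·1.912 = 190.3; c'Δl = 13.57; W sinα = 25.0
Slice 4: Δl = 2.4/cos15.7° = 2.493 m; N'_4 = 270·cos15.7° − 56·2.493 = 120.3; c'Δl = 17.70; W sinα = 73.1
Slice 5: Δl = 1.7/cos25.1° = 1.877 m; N'_5 = 169·cos25.1° − 27·1.877 = 102.4; c'Δl = 13.33; W sinα = 71.7
Slice 6: Δl = 2.3/cos35.0° = 2.808 m; N'_6 = 182·cos35.0° − 0·2.808 = 149.1; c'Δl = 19.94; W sinα = 104.4
Slice 7: Δl = 2.9/cos50.2° = 4.530 m; N'_7 = 108·cos50.2° − 8·4.530 = 32.9; c'Δl = 32.17; W sinα = 83.0
Σc'Δl = 132.0 kN/m; ΣN' = 883.2 kN/m; ΣW sinα = 319.1 kN/m
Resisting = 132.0 + 883.2·tan28.2° = 132.0 + 473.6 = 605.6 kN/m
FS = 605.6 / 319.1 = 1.898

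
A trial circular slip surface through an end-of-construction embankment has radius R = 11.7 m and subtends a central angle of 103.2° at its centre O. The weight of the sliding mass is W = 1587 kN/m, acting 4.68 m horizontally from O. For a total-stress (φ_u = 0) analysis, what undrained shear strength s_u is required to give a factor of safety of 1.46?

s_u = 44.0 kPa

FS = s_u·L_a·R / (W·d), so s_u = FS·W·d / (L_a·R).
Arc length L_a = R·θ = 11.7·(103.2°·π/180) = 11.7·1.8012 = 21.07 m
s_u = 1.46·1587·4.68 / (21.07·11.7) = 10843.7 / 246.56 = 43.98 kPa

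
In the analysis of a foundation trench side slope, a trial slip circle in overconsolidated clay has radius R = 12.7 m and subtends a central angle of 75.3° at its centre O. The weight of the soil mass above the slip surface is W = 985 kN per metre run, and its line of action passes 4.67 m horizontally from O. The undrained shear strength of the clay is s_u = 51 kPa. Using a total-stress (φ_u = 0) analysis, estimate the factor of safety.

FS = 2.35

Taking moments about the centre O, the resisting moment is provided by the undrained shear strength acting along the arc:
Arc length L_a = R·θ = 12.7·(75.3°·π/180) = 12.7·1.3142 = 16.69 m
M_R = s_u·L_a·R = 51·16.69·12.7 = 10810.6 kN·m/m
M_D = W·d = 985·4.67 = 4599.9 kN·m/m
FS = M_R / M_D = 10810.6 / 4599.9 = 2.350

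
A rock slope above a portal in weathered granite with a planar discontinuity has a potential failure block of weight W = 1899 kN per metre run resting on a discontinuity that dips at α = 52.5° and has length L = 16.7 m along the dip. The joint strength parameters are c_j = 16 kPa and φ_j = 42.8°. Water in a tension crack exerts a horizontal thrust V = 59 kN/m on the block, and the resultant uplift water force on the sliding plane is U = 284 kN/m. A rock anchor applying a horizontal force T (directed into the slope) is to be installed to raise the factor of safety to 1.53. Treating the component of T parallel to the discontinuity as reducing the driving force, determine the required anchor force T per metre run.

T = 797 kN/m

Resolving forces along and normal to the sliding plane, with the horizontal anchor force T adding T·sinα to the effective normal force and T·cosα acting up the plane against the driving force:
FS = [c_jL + (W cosα − U − V sinα + T sinα) tanφ_j] / [W sinα + V cosα − T cosα]
Without the anchor: N' = 825.2 kN/m, driving T_d = 1542.5 kN/m, resisting R = 16·16.7 + 825.2·tan42.8° = 1031.4 kN/m, FS = 0.67.
Setting FS = 1.53 and solving for T:
1.53·(1542.5 − T cos52.5°) = 1031.4 + T sin52.5°·tan42.8°
T·(sin52.5°·tan42.8° + 1.53·cos52.5°) = 1.53·1542.5 − 1031.4
T·(0.7934·0.9260 + 1.53·0.6088) = 2360.0 − 1031.4 = 1328.6
T·1.6661 = 1328.6
T = 797.5 kN/m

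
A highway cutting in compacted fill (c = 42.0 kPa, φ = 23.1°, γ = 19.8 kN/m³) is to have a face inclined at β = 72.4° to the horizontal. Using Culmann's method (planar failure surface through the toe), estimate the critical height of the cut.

Culmann's analysis gives the critical failure plane at α_cr = (β + φ)/2 = (72.4 + 23.1)/2 = 47.8°, and the critical height
H_c = (4c/γ) · sinβ cosφ / [1 − cos(β − φ)]
    = (4·42.0/19.8) · sin72.4°·cos23.1° / [1 − cos(49.3°)]
    = 8.485 · 0.9532·0.9198 / [1 − 0.6521]
    = 8.485 · 0.8768 / 0.3479
    = 21.38 m

H_c = 21.38 m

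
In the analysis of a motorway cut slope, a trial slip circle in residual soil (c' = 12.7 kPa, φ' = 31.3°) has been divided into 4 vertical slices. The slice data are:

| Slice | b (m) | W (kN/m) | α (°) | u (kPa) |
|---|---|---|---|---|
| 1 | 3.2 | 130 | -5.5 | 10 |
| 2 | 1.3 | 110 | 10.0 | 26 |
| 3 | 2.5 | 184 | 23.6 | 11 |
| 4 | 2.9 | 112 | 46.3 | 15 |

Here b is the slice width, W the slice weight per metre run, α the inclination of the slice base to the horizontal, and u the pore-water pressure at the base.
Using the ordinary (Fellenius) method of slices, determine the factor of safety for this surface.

FS = 2.12

Ordinary method of slices: FS = Σ[c'·Δl_i + (W_i cosα_i − u_i·Δl_i)·tanφ'] / Σ W_i sinα_i, with Δl_i = b_i / cosα_i.
Slice 1: Δl = 3.2/cos(-5.5°) = 3.215 m; N'_1 = 130·cos(-5.5°) − 10·3.215 = 97.3; c'Δl = 40.83; W sinα = -12.5
Slice 2: Δl = 1.3/cos10.0° = 1.320 m; N'_2 = 110·cos10.0° − 26·1.320 = 74.0; c'Δl = 16.76; W sinα = 19.1
Slice 3: Δl = 2.5/cos23.6° = 2.728 m; N'_3 = 184·cos23.6° − 11·2.728 = 138.6; c'Δl = 34.65; W sinα = 73.7
Slice 4: Δl = 2.9/cos46.3° = 4.198 m; N'_4 = 112·cos46.3° − 15·4.198 = 14.4; c'Δl = 53.31; W sinα = 81.0
Σc'Δl = 145.5 kN/m; ΣN' = 324.3 kN/m; ΣW sinα = 161.3 kN/m
Resisting = 145.5 + 324.3·tan31.3° = 145.5 + 197.2 = 342.7 kN/m
FS = 342.7 / 161.3 = 2.125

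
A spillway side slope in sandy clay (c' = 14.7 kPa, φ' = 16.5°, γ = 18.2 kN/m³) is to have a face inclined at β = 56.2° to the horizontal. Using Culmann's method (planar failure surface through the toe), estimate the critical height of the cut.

Culmann's analysis gives the critical failure plane at α_cr = (β + φ')/2 = (56.2 + 16.5)/2 = 36.4°, and the critical height
H_c = (4c'/γ) · sinβ cosφ' / [1 − cos(β − φ')]
    = (4·14.7/18.2) · sin56.2°·cos16.5° / [1 − cos(39.7°)]
    = 3.231 · 0.8310·0.9588 / [1 − 0.7694]
    = 3.231 · 0.7968 / 0.2306
    = 11.16 m

H_c = 11.16 m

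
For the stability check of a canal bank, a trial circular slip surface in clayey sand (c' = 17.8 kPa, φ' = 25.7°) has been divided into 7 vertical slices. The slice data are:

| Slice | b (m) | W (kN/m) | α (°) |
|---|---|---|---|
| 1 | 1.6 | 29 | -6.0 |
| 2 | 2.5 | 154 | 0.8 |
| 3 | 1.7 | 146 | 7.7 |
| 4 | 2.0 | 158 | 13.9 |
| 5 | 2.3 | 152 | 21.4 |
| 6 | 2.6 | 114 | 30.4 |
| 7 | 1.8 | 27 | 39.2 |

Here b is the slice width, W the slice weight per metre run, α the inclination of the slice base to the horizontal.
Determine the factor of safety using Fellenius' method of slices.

Ordinary method of slices: FS = Σ[c'·Δl_i + (W_i cosα_i)·tanφ'] / Σ W_i sinα_i, with Δl_i = b_i / cosα_i.
Slice 1: Δl = 1.6/cos(-6.0°) = 1.609 m; N'_1 = 29·cos(-6.0°) = 28.8; c'Δl = 28.64; W sinα = -3.0
Slice 2: Δl = 2.5/cos0.8° = 2.500 m; N'_2 = 154·cos0.8° = 154.0; c'Δl = 44.50; W sinα = 2.2
Slice 3: Δl = 1.7/cos7.7° = 1.715 m; N'_3 = 146·cos7.7° = 144.7; c'Δl = 30.54; W sinα = 19.6
Slice 4: Δl = 2.0/cos13.9° = 2.060 m; N'_4 = 158·cos13.9° = 153.4; c'Δl = 36.67; W sinα = 38.0
Slice 5: Δl = 2.3/cos21.4° = 2.470 m; N'_5 = 152·cos21.4° = 141.5; c'Δl = 43.97; W sinα = 55.5
Slice 6: Δl = 2.6/cos30.4° = 3.014 m; N'_6 = 114·cos30.4° = 98.3; c'Δl = 53.66; W sinα = 57.7
Slice 7: Δl = 1.8/cos39.2° = 2.323 m; N'_7 = 27·cos39.2° = 20.9; c'Δl = 41.34; W sinα = 17.1
Σc'Δl = 279.3 kN/m; ΣN' = 741.7 kN/m; ΣW sinα = 186.9 kN/m
Resisting = 279.3 + 741.7·tan25.7° = 279.3 + 356.9 = 636.3 kN/m
FS = 636.3 / 186.9 = 3.405

FS = 3.41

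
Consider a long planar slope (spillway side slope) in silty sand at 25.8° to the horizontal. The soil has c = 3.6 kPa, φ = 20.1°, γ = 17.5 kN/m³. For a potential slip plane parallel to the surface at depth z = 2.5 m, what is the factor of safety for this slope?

FS = 0.97

For an infinite slope with a slip plane parallel to the surface (no pore pressure): FS = [c + γz cos²β tanφ] / [γz sinβ cosβ].
γz = 17.5·2.5 = 43.75 kN/m²
Numerator = 3.6 + 43.75·cos²25.8°·tan20.1° = 3.6 + 43.75·0.8106·0.3659 = 16.577 kPa
Denominator = 43.75·sin25.8°·cos25.8° = 43.75·0.4352·0.9003 = 17.143 kPa
FS = 16.577 / 17.143 = 0.967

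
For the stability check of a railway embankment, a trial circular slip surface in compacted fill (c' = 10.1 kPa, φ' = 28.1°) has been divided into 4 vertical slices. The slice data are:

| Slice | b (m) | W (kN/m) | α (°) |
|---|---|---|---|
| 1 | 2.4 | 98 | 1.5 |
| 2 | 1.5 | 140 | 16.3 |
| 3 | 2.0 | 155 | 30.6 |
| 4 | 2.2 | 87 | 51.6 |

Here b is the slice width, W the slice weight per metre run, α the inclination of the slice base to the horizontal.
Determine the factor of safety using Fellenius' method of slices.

Ordinary method of slices: FS = Σ[c'·Δl_i + (W_i cosα_i)·tanφ'] / Σ W_i sinα_i, with Δl_i = b_i / cosα_i.
Slice 1: Δl = 2.4/cos1.5° = 2.401 m; N'_1 = 98·cos1.5° = 98.0; c'Δl = 24.25; W sinα = 2.6
Slice 2: Δl = 1.5/cos16.3° = 1.563 m; N'_2 = 140·cos16.3° = 134.4; c'Δl = 15.78; W sinα = 39.3
Slice 3: Δl = 2.0/cos30.6° = 2.324 m; N'_3 = 155·cos30.6° = 133.4; c'Δl = 23.47; W sinα = 78.9
Slice 4: Δl = 2.2/cos51.6° = 3.542 m; N'_4 = 87·cos51.6° = 54.0; c'Δl = 35.77; W sinα = 68.2
Σc'Δl = 99.3 kN/m; ΣN' = 419.8 kN/m; ΣW sinα = 188.9 kN/m
Resisting = 99.3 + 419.8·tan28.1° = 99.3 + 224.1 = 323.4 kN/m
FS = 323.4 / 188.9 = 1.712

FS = 1.71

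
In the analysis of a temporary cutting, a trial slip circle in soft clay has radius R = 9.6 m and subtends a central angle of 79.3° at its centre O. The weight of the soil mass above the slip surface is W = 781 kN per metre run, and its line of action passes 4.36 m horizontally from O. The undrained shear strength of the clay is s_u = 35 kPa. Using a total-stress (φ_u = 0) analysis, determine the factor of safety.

Taking moments about the centre O, the resisting moment is provided by the undrained shear strength acting along the arc:
Arc length L_a = R·θ = 9.6·(79.3°·π/180) = 9.6·1.3840 = 13.29 m
M_R = s_u·L_a·R = 35·13.29·9.6 = 4464.4 kN·m/m
M_D = W·d = 781·4.36 = 3405.2 kN·m/m
FS = M_R / M_D = 4464.4 / 3405.2 = 1.311

FS = 1.31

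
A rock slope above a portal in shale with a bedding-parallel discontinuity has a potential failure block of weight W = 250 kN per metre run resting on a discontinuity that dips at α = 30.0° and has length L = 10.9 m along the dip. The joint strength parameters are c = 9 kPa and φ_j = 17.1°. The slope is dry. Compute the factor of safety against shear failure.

Resolving the block weight along and normal to the plane and applying the Mohr–Coulomb strength on the joint:
N' = W cosα = 250·cos30.0° = 216.5 kN/m
Driving force T = W sinα = 250·sin30.0° = 125.0 kN/m
Resisting force R = c·L + N'·tanφ_j = 9·10.9 + 216.5·tan17.1° = 98.1 + 66.6 = 164.7 kN/m
FS = R / T = 164.7 / 125.0 = 1.318

FS = 1.32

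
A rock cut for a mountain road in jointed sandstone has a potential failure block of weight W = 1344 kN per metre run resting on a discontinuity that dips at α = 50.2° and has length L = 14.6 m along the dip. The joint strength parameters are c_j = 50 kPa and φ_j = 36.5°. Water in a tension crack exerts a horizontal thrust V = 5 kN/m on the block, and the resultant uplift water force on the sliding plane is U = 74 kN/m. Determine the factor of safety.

Resolving the block weight along and normal to the plane and applying the Mohr–Coulomb strength on the joint:
N' = W cosα − U − V sinα = 1344·cos50.2° − 74 − 5·sin50.2° = 782.5 kN/m
Driving force T = W sinα + V cosα = 1344·sin50.2° + 5·cos50.2° = 1035.8 kN/m
Resisting force R = c_j·L + N'·tanφ_j = 50·14.6 + 782.5·tan36.5° = 730.0 + 579.0 = 1309.0 kN/m
FS = R / T = 1309.0 / 1035.8 = 1.264

FS = 1.26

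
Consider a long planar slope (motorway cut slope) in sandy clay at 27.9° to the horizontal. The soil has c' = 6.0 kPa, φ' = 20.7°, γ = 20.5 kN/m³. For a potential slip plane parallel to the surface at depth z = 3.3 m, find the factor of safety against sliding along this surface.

FS = 0.93

For an infinite slope with a slip plane parallel to the surface (no pore pressure): FS = [c' + γz cos²β tanφ'] / [γz sinβ cosβ].
γz = 20.5·3.3 = 67.65 kN/m²
Numerator = 6.0 + 67.65·cos²27.9°·tan20.7° = 6.0 + 67.65·0.7810·0.3779 = 25.966 kPa
Denominator = 67.65·sin27.9°·cos27.9° = 67.65·0.4679·0.8838 = 27.976 kPa
FS = 25.966 / 27.976 = 0.928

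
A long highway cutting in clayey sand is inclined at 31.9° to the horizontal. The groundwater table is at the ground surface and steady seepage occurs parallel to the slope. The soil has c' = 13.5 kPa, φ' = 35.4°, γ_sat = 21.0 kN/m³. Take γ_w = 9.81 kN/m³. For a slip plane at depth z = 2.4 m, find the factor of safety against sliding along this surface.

FS = 1.21

With seepage parallel to the slope and the water table at the surface, the effective normal stress on the slip plane uses the buoyant unit weight γ' = γ_sat − γ_w while the driving shear stress uses γ_sat:
FS = [c' + γ' z cos²β tanφ'] / [γ_sat z sinβ cosβ]
γ' = 21.0 − 9.81 = 11.19 kN/m³
Numerator = 13.5 + 11.19·2.4·cos²31.9°·tan35.4° = 13.5 + 11.19·2.4·0.7208·0.7107 = 27.256 kPa
Denominator = 21.0·2.4·sin31.9°·cos31.9° = 21.0·2.4·0.5284·0.8490 = 22.611 kPa
FS = 27.256 / 22.611 = 1.205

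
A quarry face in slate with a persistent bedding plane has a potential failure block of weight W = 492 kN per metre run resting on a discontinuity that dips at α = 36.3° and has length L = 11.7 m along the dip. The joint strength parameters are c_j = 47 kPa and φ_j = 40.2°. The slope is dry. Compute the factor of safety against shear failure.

FS = 3.04

Resolving the block weight along and normal to the plane and applying the Mohr–Coulomb strength on the joint:
N' = W cosα = 492·cos36.3° = 396.5 kN/m
Driving force T = W sinα = 492·sin36.3° = 291.3 kN/m
Resisting force R = c_j·L + N'·tanφ_j = 47·11.7 + 396.5·tan40.2° = 549.9 + 335.1 = 885.0 kN/m
FS = R / T = 885.0 / 291.3 = 3.038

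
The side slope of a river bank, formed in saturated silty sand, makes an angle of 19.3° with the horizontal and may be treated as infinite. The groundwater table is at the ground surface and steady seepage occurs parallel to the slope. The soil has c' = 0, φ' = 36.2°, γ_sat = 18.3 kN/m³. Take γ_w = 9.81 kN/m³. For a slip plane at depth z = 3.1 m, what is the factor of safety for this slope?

FS = 0.97

With seepage parallel to the slope and the water table at the surface, the effective normal stress on the slip plane uses the buoyant unit weight γ' = γ_sat − γ_w while the driving shear stress uses γ_sat:
FS = [c' + γ' z cos²β tanφ'] / [γ_sat z sinβ cosβ]
(For c' = 0 this reduces to FS = (γ'/γ_sat)·tanφ'/tanβ.)
γ' = 18.3 − 9.81 = 8.49 kN/m³
Numerator = 0.0 + 8.49·3.1·cos²19.3°·tan36.2° = 0.0 + 8.49·3.1·0.8908·0.7319 = 17.158 kPa
Denominator = 18.3·3.1·sin19.3°·cos19.3° = 18.3·3.1·0.3305·0.9438 = 17.696 kPa
FS = 17.158 / 17.696 = 0.970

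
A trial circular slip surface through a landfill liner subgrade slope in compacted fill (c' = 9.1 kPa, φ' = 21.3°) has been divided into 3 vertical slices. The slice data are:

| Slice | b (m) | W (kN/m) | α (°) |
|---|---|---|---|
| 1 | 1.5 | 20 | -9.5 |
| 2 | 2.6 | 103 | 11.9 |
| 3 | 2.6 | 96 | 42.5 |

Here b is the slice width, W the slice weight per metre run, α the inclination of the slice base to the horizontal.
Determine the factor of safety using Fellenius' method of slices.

FS = 1.75

Ordinary method of slices: FS = Σ[c'·Δl_i + (W_i cosα_i)·tanφ'] / Σ W_i sinα_i, with Δl_i = b_i / cosα_i.
Slice 1: Δl = 1.5/cos(-9.5°) = 1.521 m; N'_1 = 20·cos(-9.5°) = 19.7; c'Δl = 13.84; W sinα = -3.3
Slice 2: Δl = 2.6/cos11.9° = 2.657 m; N'_2 = 103·cos11.9° = 100.8; c'Δl = 24.18; W sinα = 21.2
Slice 3: Δl = 2.6/cos42.5° = 3.526 m; N'_3 = 96·cos42.5° = 70.8; c'Δl = 32.09; W sinα = 64.9
Σc'Δl = 70.1 kN/m; ΣN' = 191.3 kN/m; ΣW sinα = 82.8 kN/m
Resisting = 70.1 + 191.3·tan21.3° = 70.1 + 74.6 = 144.7 kN/m
FS = 144.7 / 82.8 = 1.748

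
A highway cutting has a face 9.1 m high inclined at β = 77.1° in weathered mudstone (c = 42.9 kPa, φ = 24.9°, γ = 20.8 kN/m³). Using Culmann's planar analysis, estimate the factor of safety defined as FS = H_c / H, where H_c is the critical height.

FS = 2.07

H_c = (4c/γ) · sinβ cosφ / [1 − cos(β − φ)]
    = (4·42.9/20.8) · sin77.1°·cos24.9° / [1 − cos52.2°]
    = 8.250 · 0.8842 / 0.3871 = 18.84 m
FS = H_c / H = 18.84 / 9.1 = 2.071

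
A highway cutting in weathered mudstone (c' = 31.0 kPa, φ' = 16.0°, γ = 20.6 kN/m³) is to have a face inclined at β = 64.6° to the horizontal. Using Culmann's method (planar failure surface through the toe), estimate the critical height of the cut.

Culmann's analysis gives the critical failure plane at α_cr = (β + φ')/2 = (64.6 + 16.0)/2 = 40.3°, and the critical height
H_c = (4c'/γ) · sinβ cosφ' / [1 − cos(β − φ')]
    = (4·31.0/20.6) · sin64.6°·cos16.0° / [1 − cos(48.6°)]
    = 6.019 · 0.9033·0.9613 / [1 − 0.6613]
    = 6.019 · 0.8683 / 0.3387
    = 15.43 m

H_c = 15.43 m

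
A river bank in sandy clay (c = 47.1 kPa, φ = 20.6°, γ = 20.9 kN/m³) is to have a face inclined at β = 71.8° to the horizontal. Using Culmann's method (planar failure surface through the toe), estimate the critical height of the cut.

Culmann's analysis gives the critical failure plane at α_cr = (β + φ)/2 = (71.8 + 20.6)/2 = 46.2°, and the critical height
H_c = (4c/γ) · sinβ cosφ / [1 − cos(β − φ)]
    = (4·47.1/20.9) · sin71.8°·cos20.6° / [1 − cos(51.2°)]
    = 9.014 · 0.9500·0.9361 / [1 − 0.6266]
    = 9.014 · 0.8892 / 0.3734
    = 21.47 m

H_c = 21.47 m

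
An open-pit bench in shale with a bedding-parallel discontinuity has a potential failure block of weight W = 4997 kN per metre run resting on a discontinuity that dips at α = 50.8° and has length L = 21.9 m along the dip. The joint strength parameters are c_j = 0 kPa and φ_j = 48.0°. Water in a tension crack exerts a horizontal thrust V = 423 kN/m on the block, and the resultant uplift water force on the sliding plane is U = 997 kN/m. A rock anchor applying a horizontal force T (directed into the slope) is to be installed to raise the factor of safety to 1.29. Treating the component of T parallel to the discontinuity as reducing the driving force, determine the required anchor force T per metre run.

T = 1971 kN/m

Resolving forces along and normal to the sliding plane, with the horizontal anchor force T adding T·sinα to the effective normal force and T·cosα acting up the plane against the driving force:
FS = [c_jL + (W cosα − U − V sinα + T sinα) tanφ_j] / [W sinα + V cosα − T cosα]
Without the anchor: N' = 1833.4 kN/m, driving T_d = 4139.7 kN/m, resisting R = 0·21.9 + 1833.4·tan48.0° = 2036.3 kN/m, FS = 0.49.
Setting FS = 1.29 and solving for T:
1.29·(4139.7 − T cos50.8°) = 2036.3 + T sin50.8°·tan48.0°
T·(sin50.8°·tan48.0° + 1.29·cos50.8°) = 1.29·4139.7 − 2036.3
T·(0.7749·1.1106 + 1.29·0.6320) = 5340.3 − 2036.3 = 3304.0
T·1.6760 = 3304.0
T = 1971.4 kN/m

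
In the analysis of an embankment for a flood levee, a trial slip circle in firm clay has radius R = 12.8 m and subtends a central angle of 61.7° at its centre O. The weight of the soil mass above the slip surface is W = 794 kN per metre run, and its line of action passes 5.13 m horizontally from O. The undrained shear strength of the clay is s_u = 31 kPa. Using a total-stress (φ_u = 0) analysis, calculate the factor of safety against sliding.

Taking moments about the centre O, the resisting moment is provided by the undrained shear strength acting along the arc:
Arc length L_a = R·θ = 12.8·(61.7°·π/180) = 12.8·1.0769 = 13.78 m
M_R = s_u·L_a·R = 31·13.78·12.8 = 5469.5 kN·m/m
M_D = W·d = 794·5.13 = 4073.2 kN·m/m
FS = M_R / M_D = 5469.5 / 4073.2 = 1.343

FS = 1.34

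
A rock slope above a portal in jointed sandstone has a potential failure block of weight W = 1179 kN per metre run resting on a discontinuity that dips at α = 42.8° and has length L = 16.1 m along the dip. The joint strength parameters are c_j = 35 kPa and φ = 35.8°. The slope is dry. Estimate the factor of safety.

FS = 1.48

Resolving the block weight along and normal to the plane and applying the Mohr–Coulomb strength on the joint:
N' = W cosα = 1179·cos42.8° = 865.1 kN/m
Driving force T = W sinα = 1179·sin42.8° = 801.1 kN/m
Resisting force R = c_j·L + N'·tanφ = 35·16.1 + 865.1·tan35.8° = 563.5 + 623.9 = 1187.4 kN/m
FS = R / T = 1187.4 / 801.1 = 1.482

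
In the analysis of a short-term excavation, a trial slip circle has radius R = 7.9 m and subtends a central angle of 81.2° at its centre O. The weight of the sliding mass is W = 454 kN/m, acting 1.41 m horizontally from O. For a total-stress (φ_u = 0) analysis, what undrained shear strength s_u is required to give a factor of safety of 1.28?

FS = s_u·L_a·R / (W·d), so s_u = FS·W·d / (L_a·R).
Arc length L_a = R·θ = 7.9·(81.2°·π/180) = 7.9·1.4172 = 11.20 m
s_u = 1.28·454·1.41 / (11.20·7.9) = 819.4 / 88.45 = 9.26 kPa

s_u = 9.3 kPa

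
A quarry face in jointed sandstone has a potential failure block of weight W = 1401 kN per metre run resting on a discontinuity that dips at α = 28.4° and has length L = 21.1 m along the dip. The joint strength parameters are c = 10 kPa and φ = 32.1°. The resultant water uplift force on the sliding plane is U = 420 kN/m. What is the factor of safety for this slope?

FS = 1.08

Resolving the block weight along and normal to the plane and applying the Mohr–Coulomb strength on the joint:
N' = W cosα − U = 1401·cos28.4° − 420 = 812.4 kN/m
Driving force T = W sinα = 1401·sin28.4° = 666.3 kN/m
Resisting force R = c·L + N'·tanφ = 10·21.1 + 812.4·tan32.1° = 211.0 + 509.6 = 720.6 kN/m
FS = R / T = 720.6 / 666.3 = 1.081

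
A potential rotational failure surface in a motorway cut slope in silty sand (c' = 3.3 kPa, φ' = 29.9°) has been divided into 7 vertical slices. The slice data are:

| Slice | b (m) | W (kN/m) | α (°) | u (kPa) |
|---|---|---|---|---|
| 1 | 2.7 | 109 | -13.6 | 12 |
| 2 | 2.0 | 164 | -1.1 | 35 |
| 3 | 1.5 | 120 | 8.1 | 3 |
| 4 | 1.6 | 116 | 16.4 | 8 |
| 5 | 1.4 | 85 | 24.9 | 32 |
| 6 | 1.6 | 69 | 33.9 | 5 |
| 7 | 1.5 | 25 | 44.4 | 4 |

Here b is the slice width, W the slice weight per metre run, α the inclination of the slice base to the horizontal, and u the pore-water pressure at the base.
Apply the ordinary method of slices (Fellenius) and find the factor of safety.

FS = 2.76

Ordinary method of slices: FS = Σ[c'·Δl_i + (W_i cosα_i − u_i·Δl_i)·tanφ'] / Σ W_i sinα_i, with Δl_i = b_i / cosα_i.
Slice 1: Δl = 2.7/cos(-13.6°) = 2.778 m; N'_1 = 109·cos(-13.6°) − 12·2.778 = 72.6; c'Δl = 9.17; W sinα = -25.6
Slice 2: Δl = 2.0/cos(-1.1°) = 2.000 m; N'_2 = 164·cos(-1.1°) − 35·2.000 = 94.0; c'Δl = 6.60; W sinα = -3.1
Slice 3: Δl = 1.5/cos8.1° = 1.515 m; N'_3 = 120·cos8.1° − 3·1.515 = 114.3; c'Δl = 5.00; W sinα = 16.9
Slice 4: Δl = 1.6/cos16.4° = 1.668 m; N'_4 = 116·cos16.4° − 8·1.668 = 97.9; c'Δl = 5.50; W sinα = 32.8
Slice 5: Δl = 1.4/cos24.9° = 1.543 m; N'_5 = 85·cos24.9° − 32·1.543 = 27.7; c'Δl = 5.09; W sinα = 35.8
Slice 6: Δl = 1.6/cos33.9° = 1.928 m; N'_6 = 69·cos33.9° − 5·1.928 = 47.6; c'Δl = 6.36; W sinα = 38.5
Slice 7: Δl = 1.5/cos44.4° = 2.099 m; N'_7 = 25·cos44.4° − 4·2.099 = 9.5; c'Δl = 6.93; W sinα = 17.5
Σc'Δl = 44.7 kN/m; ΣN' = 463.6 kN/m; ΣW sinα = 112.6 kN/m
Resisting = 44.7 + 463.6·tan29.9° = 44.7 + 266.6 = 311.2 kN/m
FS = 311.2 / 112.6 = 2.763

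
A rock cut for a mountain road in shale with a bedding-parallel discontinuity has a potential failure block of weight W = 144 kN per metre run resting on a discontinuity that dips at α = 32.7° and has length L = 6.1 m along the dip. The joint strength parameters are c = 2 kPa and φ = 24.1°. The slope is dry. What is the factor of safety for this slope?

FS = 0.85

Resolving the block weight along and normal to the plane and applying the Mohr–Coulomb strength on the joint:
N' = W cosα = 144·cos32.7° = 121.2 kN/m
Driving force T = W sinα = 144·sin32.7° = 77.8 kN/m
Resisting force R = c·L + N'·tanφ = 2·6.1 + 121.2·tan24.1° = 12.2 + 54.2 = 66.4 kN/m
FS = R / T = 66.4 / 77.8 = 0.854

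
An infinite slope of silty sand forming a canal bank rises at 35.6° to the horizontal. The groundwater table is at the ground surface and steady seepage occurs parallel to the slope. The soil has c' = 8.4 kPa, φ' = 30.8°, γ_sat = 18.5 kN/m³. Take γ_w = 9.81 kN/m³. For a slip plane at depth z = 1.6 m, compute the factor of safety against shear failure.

FS = 0.99

With seepage parallel to the slope and the water table at the surface, the effective normal stress on the slip plane uses the buoyant unit weight γ' = γ_sat − γ_w while the driving shear stress uses γ_sat:
FS = [c' + γ' z cos²β tanφ'] / [γ_sat z sinβ cosβ]
γ' = 18.5 − 9.81 = 8.69 kN/m³
Numerator = 8.4 + 8.69·1.6·cos²35.6°·tan30.8° = 8.4 + 8.69·1.6·0.6611·0.5961 = 13.880 kPa
Denominator = 18.5·1.6·sin35.6°·cos35.6° = 18.5·1.6·0.5821·0.8131 = 14.010 kPa
FS = 13.880 / 14.010 = 0.991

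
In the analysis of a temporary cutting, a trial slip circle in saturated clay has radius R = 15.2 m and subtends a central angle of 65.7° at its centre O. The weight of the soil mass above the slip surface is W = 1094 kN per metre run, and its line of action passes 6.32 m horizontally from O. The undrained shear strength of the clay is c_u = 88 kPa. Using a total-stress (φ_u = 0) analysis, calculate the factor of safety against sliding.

Taking moments about the centre O, the resisting moment is provided by the undrained shear strength acting along the arc:
Arc length L_a = R·θ = 15.2·(65.7°·π/180) = 15.2·1.1467 = 17.43 m
M_R = c_u·L_a·R = 88·17.43·15.2 = 23313.8 kN·m/m
M_D = W·d = 1094·6.32 = 6914.1 kN·m/m
FS = M_R / M_D = 23313.8 / 6914.1 = 3.372

FS = 3.37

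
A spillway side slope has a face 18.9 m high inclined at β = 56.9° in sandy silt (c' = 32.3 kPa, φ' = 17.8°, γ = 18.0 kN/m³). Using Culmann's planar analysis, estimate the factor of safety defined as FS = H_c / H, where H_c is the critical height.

FS = 1.35

H_c = (4c'/γ) · sinβ cosφ' / [1 − cos(β − φ')]
    = (4·32.3/18.0) · sin56.9°·cos17.8° / [1 − cos39.1°]
    = 7.178 · 0.7976 / 0.2240 = 25.56 m
FS = H_c / H = 25.56 / 18.9 = 1.353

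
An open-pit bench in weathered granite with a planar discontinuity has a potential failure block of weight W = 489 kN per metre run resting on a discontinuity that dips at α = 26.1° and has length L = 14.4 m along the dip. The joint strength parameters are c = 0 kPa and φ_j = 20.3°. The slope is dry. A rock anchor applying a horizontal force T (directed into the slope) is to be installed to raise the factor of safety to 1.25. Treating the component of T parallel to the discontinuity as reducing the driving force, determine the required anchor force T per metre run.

Resolving forces along and normal to the sliding plane, with the horizontal anchor force T adding T·sinα to the effective normal force and T·cosα acting up the plane against the driving force:
FS = [cL + (W cosα + T sinα) tanφ_j] / [W sinα − T cosα]
Without the anchor: N' = 439.1 kN/m, driving T_d = 215.1 kN/m, resisting R = 0·14.4 + 439.1·tan20.3° = 162.4 kN/m, FS = 0.76.
Setting FS = 1.25 and solving for T:
1.25·(215.1 − T cos26.1°) = 162.4 + T sin26.1°·tan20.3°
T·(sin26.1°·tan20.3° + 1.25·cos26.1°) = 1.25·215.1 − 162.4
T·(0.4399·0.3699 + 1.25·0.8980) = 268.9 − 162.4 = 106.5
T·1.2853 = 106.5
T = 82.8 kN/m

T = 83 kN/m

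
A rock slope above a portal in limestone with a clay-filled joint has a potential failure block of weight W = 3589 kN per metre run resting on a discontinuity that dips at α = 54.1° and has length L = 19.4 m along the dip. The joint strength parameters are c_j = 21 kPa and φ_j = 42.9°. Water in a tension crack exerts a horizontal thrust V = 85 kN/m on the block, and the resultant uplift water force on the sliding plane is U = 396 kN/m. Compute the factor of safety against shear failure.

FS = 0.65

Resolving the block weight along and normal to the plane and applying the Mohr–Coulomb strength on the joint:
N' = W cosα − U − V sinα = 3589·cos54.1° − 396 − 85·sin54.1° = 1639.6 kN/m
Driving force T = W sinα + V cosα = 3589·sin54.1° + 85·cos54.1° = 2957.1 kN/m
Resisting force R = c_j·L + N'·tanφ_j = 21·19.4 + 1639.6·tan42.9° = 407.4 + 1523.6 = 1931.0 kN/m
FS = R / T = 1931.0 / 2957.1 = 0.653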